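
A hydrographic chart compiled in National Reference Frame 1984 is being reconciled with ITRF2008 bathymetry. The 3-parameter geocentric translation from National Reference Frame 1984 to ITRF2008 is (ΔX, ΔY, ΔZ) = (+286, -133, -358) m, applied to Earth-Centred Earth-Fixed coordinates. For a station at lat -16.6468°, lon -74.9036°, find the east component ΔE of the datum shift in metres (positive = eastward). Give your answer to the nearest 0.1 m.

The local east axis at (φ, λ) is (−sin λ, cos λ, 0), so ΔE = −sin(-74.9036°)·286 + cos(-74.9036°)·(-133) = 241.49 m.

ΔE = 241.5 m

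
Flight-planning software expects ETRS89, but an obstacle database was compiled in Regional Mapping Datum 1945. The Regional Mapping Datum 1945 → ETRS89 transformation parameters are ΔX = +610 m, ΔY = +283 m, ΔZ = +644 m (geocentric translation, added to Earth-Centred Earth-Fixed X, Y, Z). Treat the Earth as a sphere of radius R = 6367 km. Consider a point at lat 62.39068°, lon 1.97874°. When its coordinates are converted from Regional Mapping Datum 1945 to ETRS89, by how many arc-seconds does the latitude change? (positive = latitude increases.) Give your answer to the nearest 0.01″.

sin φ = 0.886128, cos φ = 0.463440, sin λ = 0.034529, cos λ = 0.999404.
North component: ΔN = −sin φ cos λ·ΔX − sin φ sin λ·ΔY + cos φ·ΔZ = −(0.886128)(0.999404)(610) − (0.886128)(0.034529)(283) + (0.463440)(644) = -250.42 m.
1° of latitude spans πR/180 = 111125 m, so Δφ = -250.42 / 111125 × 3600 = -8.113″.

Δφ = -8.11″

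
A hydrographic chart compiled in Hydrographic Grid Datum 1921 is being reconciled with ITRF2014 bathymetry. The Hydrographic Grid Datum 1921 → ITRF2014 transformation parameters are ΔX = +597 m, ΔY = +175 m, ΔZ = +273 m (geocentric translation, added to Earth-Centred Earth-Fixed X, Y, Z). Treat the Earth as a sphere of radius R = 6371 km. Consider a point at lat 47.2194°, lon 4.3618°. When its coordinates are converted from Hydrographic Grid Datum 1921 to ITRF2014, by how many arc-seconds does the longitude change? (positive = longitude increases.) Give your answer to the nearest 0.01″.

sin φ = 0.733960, cos φ = 0.679193, sin λ = 0.076054, cos λ = 0.997104.
East component: ΔE = −sin λ·ΔX + cos λ·ΔY = −(0.076054)(597) + (0.997104)(175) = 129.09 m.
1° of latitude spans πR/180 = 111195 m; at latitude φ, 1° of longitude spans that × cos φ = 75522.8 m, so Δλ = 129.09 / 75522.8 × 3600 = 6.153″.

Δλ = 6.15″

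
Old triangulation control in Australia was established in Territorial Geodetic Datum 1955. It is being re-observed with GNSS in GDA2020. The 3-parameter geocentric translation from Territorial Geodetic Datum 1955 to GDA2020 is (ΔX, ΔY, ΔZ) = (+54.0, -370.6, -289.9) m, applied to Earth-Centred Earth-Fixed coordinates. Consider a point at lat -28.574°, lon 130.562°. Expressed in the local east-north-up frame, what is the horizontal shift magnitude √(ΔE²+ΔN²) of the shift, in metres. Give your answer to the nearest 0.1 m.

452.6 m

The local east axis at (φ, λ) is (−sin λ, cos λ, 0), so ΔE = −sin(130.562°)·54.0 + cos(130.562°)·(-370.6) = 199.97 m.
The local north axis is (−sin φ cos λ, −sin φ sin λ, cos φ), giving ΔN = -16.795 − 134.662 − 254.590 = -406.05 m.
Horizontal magnitude = √(ΔE² + ΔN²) = √(199.97² + (-406.05)²) = 452.62 m.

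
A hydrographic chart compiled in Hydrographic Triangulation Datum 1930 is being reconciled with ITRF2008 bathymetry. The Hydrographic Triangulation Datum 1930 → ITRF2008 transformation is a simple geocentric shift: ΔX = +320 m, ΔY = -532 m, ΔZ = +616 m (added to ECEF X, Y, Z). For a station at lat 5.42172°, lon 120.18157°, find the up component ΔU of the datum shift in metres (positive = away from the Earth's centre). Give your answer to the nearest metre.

At φ = 5.42172°, λ = 120.18157°: sin φ = 0.094486, cos φ = 0.995526, sin λ = 0.864437, cos λ = -0.502742.
ΔU = cos φ cos λ·ΔX + cos φ sin λ·ΔY + sin φ·ΔZ = (0.995526)(-0.502742)(320) + (0.995526)(0.864437)(-532) + (0.094486)(616) = -559.78 m.

ΔU = -560 m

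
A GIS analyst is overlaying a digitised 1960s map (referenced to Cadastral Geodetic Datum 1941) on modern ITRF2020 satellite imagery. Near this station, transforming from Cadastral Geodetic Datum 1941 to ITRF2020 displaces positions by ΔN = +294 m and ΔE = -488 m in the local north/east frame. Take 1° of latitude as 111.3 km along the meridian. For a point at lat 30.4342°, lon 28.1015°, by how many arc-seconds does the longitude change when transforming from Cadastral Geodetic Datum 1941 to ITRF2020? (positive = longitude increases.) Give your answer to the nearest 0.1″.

At latitude 30.4342°, cos φ = 0.862211.
1° of longitude at this latitude = 111.3 × cos φ = 95.96 km, so Δλ = -488.0 / 95964.1 = -0.0050852° = -18.307″.

Δλ = -18.3″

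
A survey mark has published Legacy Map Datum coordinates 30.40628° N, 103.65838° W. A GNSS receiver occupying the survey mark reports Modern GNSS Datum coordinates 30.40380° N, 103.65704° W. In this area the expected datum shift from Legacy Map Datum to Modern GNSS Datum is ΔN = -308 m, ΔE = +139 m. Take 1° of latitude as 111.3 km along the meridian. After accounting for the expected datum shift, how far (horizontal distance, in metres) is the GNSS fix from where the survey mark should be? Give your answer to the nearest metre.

34 m

Observed coordinate differences: Δφ = -0.00248°, Δλ = +0.00134°.
Converting to metres (1° lat = 111300 m, cos φ = 0.862458): observed ΔN = -276.0 m, observed ΔE = 128.6 m.
Subtracting the expected shift leaves a residual of -276.0 − (-308) = 32.0 m north and 128.6 − (139) = -10.4 m east.
Residual distance = √(32.0² + (-10.4)²) = 33.6 m.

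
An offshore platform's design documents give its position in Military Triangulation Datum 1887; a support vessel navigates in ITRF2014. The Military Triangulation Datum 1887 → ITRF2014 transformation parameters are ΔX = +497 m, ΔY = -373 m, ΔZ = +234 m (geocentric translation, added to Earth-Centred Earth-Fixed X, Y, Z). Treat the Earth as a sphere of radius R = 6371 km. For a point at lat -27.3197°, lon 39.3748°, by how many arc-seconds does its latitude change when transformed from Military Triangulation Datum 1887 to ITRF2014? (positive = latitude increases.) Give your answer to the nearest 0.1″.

sin φ = -0.458955, cos φ = 0.888459, sin λ = 0.634391, cos λ = 0.773013.
North component: ΔN = −sin φ cos λ·ΔX − sin φ sin λ·ΔY + cos φ·ΔZ = −(-0.458955)(0.773013)(497) − (-0.458955)(0.634391)(-373) + (0.888459)(234) = 275.62 m.
1° of latitude spans πR/180 = 111195 m, so Δφ = 275.62 / 111195 × 3600 = 8.923″.

Δφ = 8.9″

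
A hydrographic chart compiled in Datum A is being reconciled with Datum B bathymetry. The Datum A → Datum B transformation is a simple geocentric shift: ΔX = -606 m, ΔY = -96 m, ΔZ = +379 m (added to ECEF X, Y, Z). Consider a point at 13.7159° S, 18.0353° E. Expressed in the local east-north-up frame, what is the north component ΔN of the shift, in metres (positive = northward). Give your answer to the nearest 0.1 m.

At φ = -13.7159°, λ = 18.0353°: sin φ = -0.237108, cos φ = 0.971483, sin λ = 0.309603, cos λ = 0.950866.
ΔN = −sin φ cos λ·ΔX − sin φ sin λ·ΔY + cos φ·ΔZ = −(-0.237108)(0.950866)(-606) − (-0.237108)(0.309603)(-96) + (0.971483)(379) = 224.52 m.

ΔN = 224.5 m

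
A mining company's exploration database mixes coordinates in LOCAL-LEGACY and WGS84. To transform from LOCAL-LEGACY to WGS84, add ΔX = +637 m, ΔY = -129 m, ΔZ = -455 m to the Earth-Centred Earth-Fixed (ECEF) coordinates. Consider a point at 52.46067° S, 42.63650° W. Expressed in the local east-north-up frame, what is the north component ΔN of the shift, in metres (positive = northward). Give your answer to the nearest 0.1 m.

ΔN = 163.6 m

The local north axis is (−sin φ cos λ, −sin φ sin λ, cos φ), giving ΔN = 371.585 + 69.285 − 277.234 = 163.64 m.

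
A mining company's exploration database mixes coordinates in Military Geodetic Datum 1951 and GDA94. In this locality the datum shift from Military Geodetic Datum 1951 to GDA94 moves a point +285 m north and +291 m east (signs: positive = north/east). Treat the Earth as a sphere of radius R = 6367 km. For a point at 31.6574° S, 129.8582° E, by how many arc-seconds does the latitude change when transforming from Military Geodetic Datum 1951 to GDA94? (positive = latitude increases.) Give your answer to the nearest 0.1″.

On a sphere of radius R, 1 rad of latitude = R, so Δφ = ΔN / R = 285.0 / 6367000 = 4.4762e-05 rad = 9.233″.

Δφ = 9.2″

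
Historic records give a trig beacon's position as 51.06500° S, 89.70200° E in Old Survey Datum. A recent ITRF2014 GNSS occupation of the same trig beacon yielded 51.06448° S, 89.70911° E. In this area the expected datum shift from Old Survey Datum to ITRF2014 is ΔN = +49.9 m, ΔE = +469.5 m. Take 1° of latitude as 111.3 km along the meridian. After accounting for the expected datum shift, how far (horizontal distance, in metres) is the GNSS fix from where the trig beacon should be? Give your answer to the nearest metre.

29 m

Observed coordinate differences: Δφ = +0.00052°, Δλ = +0.00711°.
Converting to metres (1° lat = 111300 m, cos φ = 0.628438): observed ΔN = 57.9 m, observed ΔE = 497.3 m.
Subtracting the expected shift leaves a residual of 57.9 − (49.9) = 8.0 m north and 497.3 − (469.5) = 27.8 m east.
Residual distance = √(8.0² + 27.8²) = 28.9 m.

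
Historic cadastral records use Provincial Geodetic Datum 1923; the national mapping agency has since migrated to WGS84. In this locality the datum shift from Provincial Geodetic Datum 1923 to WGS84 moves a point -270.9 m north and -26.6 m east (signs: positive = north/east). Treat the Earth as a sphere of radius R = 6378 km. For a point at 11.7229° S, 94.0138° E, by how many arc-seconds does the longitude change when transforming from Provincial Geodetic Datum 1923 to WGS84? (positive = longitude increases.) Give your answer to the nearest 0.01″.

At latitude -11.7229°, cos φ = 0.979142.
One radian of longitude at latitude φ spans R cos φ, so Δλ = ΔE / (R cos φ) = -26.6 / (6378000 × 0.979142) = -4.2594e-06 rad = -0.879″.

Δλ = -0.88″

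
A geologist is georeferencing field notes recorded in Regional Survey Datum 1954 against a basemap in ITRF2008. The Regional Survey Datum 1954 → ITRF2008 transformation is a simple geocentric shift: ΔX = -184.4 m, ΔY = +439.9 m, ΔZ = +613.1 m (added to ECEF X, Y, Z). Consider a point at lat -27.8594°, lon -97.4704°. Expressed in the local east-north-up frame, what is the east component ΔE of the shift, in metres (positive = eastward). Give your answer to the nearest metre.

ΔE = -240 m

The local east axis at (φ, λ) is (−sin λ, cos λ, 0), so ΔE = −sin(-97.4704°)·(-184.4) + cos(-97.4704°)·439.9 = -240.03 m.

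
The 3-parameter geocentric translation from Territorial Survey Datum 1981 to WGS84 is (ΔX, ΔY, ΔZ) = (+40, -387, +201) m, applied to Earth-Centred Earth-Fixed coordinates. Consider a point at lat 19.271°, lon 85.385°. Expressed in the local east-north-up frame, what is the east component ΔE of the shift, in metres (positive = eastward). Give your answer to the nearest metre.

ΔE = -71 m

At φ = 19.271°, λ = 85.385°: sin φ = 0.330037, cos φ = 0.943968, sin λ = 0.996758, cos λ = 0.080460.
ΔE = −sin λ·ΔX + cos λ·ΔY = −(0.996758)·(40) + (0.080460)·(-387) = -71.01 m.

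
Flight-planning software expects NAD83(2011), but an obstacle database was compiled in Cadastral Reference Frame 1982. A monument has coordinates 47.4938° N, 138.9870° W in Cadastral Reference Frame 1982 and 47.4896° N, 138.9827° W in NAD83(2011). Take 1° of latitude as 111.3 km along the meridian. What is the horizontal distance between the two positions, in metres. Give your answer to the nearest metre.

Δφ = 47.4896° − 47.4938° = -0.0042°; Δλ = -138.9827° − -138.9870° = +0.0043°.
ΔN = Δφ × 111300 = -467.5 m; ΔE = Δλ × 111300 × cos(47.4938°) = +0.0043 × 111300 × 0.675670 = 323.4 m.
Distance = √(ΔE² + ΔN²) = √(323.4² + (-467.5)²) = 568.4 m.

568 m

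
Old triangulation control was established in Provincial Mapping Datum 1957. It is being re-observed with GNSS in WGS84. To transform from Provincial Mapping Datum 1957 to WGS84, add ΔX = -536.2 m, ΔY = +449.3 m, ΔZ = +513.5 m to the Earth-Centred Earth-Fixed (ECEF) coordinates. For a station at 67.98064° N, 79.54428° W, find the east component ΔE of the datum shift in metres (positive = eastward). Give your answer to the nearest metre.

At φ = 67.98064°, λ = -79.54428°: sin φ = 0.927057, cos φ = 0.374920, sin λ = -0.983395, cos λ = 0.181476.
ΔE = −sin λ·ΔX + cos λ·ΔY = −(-0.983395)·(-536.2) + (0.181476)·(449.3) = -445.76 m.

ΔE = -446 m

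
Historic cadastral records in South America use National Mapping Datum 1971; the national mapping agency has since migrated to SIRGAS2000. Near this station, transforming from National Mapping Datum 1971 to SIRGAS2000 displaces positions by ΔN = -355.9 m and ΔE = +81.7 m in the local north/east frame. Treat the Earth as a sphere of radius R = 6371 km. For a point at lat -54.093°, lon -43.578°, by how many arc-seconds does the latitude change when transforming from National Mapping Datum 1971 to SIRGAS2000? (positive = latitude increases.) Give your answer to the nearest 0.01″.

On a sphere of radius R, 1 rad of latitude = R, so Δφ = ΔN / R = -355.9 / 6371000 = -5.5863e-05 rad = -11.522″.

Δφ = -11.52″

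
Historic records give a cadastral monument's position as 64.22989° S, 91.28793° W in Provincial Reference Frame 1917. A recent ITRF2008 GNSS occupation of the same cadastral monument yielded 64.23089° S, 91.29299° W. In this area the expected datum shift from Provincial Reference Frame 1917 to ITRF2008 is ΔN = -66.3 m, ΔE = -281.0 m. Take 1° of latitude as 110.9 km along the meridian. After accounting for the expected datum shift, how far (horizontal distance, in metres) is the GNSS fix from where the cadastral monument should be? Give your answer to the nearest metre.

58 m

Observed coordinate differences: Δφ = -0.00100°, Δλ = -0.00506°.
Converting to metres (1° lat = 110900 m, cos φ = 0.434761): observed ΔN = -110.9 m, observed ΔE = -244.0 m.
Subtracting the expected shift leaves a residual of -110.9 − (-66.3) = -44.6 m north and -244.0 − (-281.0) = 37.0 m east.
Residual distance = √((-44.6)² + 37.0²) = 58.0 m.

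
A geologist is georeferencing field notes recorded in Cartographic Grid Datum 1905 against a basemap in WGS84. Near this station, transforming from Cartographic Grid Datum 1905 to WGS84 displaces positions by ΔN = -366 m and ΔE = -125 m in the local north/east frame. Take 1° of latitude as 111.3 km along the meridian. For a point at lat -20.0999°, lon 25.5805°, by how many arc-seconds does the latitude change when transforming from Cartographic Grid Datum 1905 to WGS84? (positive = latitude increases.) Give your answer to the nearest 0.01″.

1° of latitude = 111.3 km, so Δφ = -366.0 / 111300 = -0.0032884° = -11.838″.

Δφ = -11.84″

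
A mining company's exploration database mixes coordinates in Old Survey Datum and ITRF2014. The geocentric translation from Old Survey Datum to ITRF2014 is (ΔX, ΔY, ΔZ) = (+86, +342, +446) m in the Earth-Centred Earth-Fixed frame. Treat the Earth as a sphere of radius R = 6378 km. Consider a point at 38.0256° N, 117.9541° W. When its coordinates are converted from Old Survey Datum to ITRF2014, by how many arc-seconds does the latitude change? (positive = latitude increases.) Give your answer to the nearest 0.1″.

Δφ = 18.2″

sin φ = 0.616014, cos φ = 0.787736, sin λ = -0.883323, cos λ = -0.468764.
North component: ΔN = −sin φ cos λ·ΔX − sin φ sin λ·ΔY + cos φ·ΔZ = −(0.616014)(-0.468764)(86) − (0.616014)(-0.883323)(342) + (0.787736)(446) = 562.26 m.
1° of latitude spans πR/180 = 111317 m, so Δφ = 562.26 / 111317 × 3600 = 18.183″.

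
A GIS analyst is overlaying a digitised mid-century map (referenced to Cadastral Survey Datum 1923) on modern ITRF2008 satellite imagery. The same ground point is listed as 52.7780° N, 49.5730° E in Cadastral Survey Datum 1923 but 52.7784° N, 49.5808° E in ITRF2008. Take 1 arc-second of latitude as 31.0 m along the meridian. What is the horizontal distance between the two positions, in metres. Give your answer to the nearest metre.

Δφ = 52.7784° − 52.7780° = +0.0004°; Δλ = 49.5808° − 49.5730° = +0.0078°.
1° of latitude = 3600 × 31.00 = 111600 m.
ΔN = Δφ × 111600 = 44.6 m; ΔE = Δλ × 111600 × cos(52.7780°) = +0.0078 × 111600 × 0.604905 = 526.6 m.
Distance = √(ΔE² + ΔN²) = √(526.6² + 44.6²) = 528.4 m.

528 m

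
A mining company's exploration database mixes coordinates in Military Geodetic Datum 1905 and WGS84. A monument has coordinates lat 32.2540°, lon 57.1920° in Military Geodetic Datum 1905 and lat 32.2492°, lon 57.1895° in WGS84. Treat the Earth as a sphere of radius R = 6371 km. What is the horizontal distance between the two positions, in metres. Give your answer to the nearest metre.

583 m

Δφ = 32.2492° − 32.2540° = -0.0048°; Δλ = 57.1895° − 57.1920° = -0.0025°.
1° along a meridian = πR/180 = 111195 m.
ΔN = Δφ × 111195 = -533.7 m; ΔE = Δλ × 111195 × cos(32.2540°) = -0.0025 × 111195 × 0.845691 = -235.1 m.
Distance = √(ΔE² + ΔN²) = √((-235.1)² + (-533.7)²) = 583.2 m.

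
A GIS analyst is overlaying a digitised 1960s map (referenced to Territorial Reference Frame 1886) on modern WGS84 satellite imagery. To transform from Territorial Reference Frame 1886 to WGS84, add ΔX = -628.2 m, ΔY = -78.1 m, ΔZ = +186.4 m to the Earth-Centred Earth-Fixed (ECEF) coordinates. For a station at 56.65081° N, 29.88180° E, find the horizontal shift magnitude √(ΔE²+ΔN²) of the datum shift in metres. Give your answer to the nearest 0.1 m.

638.9 m

The local east axis at (φ, λ) is (−sin λ, cos λ, 0), so ΔE = −sin(29.88180°)·(-628.2) + cos(29.88180°)·(-78.1) = 245.26 m.
The local north axis is (−sin φ cos λ, −sin φ sin λ, cos φ), giving ΔN = 454.994 + 32.503 + 102.472 = 589.97 m.
Horizontal magnitude = √(ΔE² + ΔN²) = √(245.26² + 589.97²) = 638.92 m.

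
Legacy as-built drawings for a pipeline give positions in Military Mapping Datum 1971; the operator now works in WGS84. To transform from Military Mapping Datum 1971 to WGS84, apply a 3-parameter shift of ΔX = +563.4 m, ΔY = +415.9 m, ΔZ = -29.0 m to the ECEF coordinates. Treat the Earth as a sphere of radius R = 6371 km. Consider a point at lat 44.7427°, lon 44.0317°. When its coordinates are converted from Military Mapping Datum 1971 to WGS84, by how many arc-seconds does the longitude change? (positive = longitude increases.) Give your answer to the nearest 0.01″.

Δλ = -4.22″

sin φ = 0.703924, cos φ = 0.710275, sin λ = 0.695056, cos λ = 0.718955.
East component: ΔE = −sin λ·ΔX + cos λ·ΔY = −(0.695056)(563.4) + (0.718955)(415.9) = -92.58 m.
1° of latitude spans πR/180 = 111195 m; at latitude φ, 1° of longitude spans that × cos φ = 78979.0 m, so Δλ = -92.58 / 78979.0 × 3600 = -4.220″.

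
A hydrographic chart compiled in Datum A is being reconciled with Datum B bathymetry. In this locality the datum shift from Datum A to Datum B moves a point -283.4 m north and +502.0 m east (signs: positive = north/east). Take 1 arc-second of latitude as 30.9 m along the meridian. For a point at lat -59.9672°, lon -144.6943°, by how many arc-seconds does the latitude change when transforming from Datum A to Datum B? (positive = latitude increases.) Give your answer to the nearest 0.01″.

Δφ = -9.17″

1″ of latitude = 30.90 m, so Δφ = -283.4 / 30.90 = -9.172″.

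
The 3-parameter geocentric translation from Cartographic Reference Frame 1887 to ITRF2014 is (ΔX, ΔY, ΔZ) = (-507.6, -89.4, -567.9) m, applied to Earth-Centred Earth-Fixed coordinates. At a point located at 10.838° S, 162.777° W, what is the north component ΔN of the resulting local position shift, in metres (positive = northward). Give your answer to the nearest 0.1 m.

At φ = -10.838°, λ = -162.777°: sin φ = -0.188033, cos φ = 0.982163, sin λ = -0.296091, cos λ = -0.955160.
ΔN = −sin φ cos λ·ΔX − sin φ sin λ·ΔY + cos φ·ΔZ = −(-0.188033)(-0.955160)(-507.6) − (-0.188033)(-0.296091)(-89.4) + (0.982163)(-567.9) = -461.63 m.

ΔN = -461.6 m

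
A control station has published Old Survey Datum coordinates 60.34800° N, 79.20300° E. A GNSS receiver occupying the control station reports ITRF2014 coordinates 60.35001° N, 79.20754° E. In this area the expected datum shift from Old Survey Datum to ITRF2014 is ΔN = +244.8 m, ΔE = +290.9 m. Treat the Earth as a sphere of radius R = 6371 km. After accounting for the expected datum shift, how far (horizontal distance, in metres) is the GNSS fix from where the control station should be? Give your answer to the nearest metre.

46 m

Observed coordinate differences: Δφ = +0.00201°, Δλ = +0.00454°.
Converting to metres (1° lat = 111195 m, cos φ = 0.494731): observed ΔN = 223.5 m, observed ΔE = 249.8 m.
Subtracting the expected shift leaves a residual of 223.5 − (244.8) = -21.3 m north and 249.8 − (290.9) = -41.1 m east.
Residual distance = √((-21.3)² + (-41.1)²) = 46.3 m.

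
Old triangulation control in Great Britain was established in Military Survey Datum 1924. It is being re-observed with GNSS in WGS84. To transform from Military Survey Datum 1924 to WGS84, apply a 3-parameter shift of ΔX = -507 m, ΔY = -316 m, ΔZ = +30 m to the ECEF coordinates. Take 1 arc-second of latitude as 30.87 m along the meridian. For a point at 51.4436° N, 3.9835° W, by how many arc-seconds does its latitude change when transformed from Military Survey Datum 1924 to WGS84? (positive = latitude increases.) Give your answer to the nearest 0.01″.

Δφ = 12.86″

sin φ = 0.781995, cos φ = 0.623285, sin λ = -0.069469, cos λ = 0.997584.
North component: ΔN = −sin φ cos λ·ΔX − sin φ sin λ·ΔY + cos φ·ΔZ = −(0.781995)(0.997584)(-507) − (0.781995)(-0.069469)(-316) + (0.623285)(30) = 397.05 m.
1° of latitude spans 3600 × 30.87 = 111132 m, so Δφ = 397.05 / 111132 × 3600 = 12.862″.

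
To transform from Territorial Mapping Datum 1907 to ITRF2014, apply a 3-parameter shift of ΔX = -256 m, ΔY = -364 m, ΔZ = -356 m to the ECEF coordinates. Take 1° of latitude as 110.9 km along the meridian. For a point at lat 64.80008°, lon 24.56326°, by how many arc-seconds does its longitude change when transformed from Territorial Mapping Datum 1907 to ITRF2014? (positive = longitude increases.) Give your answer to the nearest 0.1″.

sin φ = 0.904828, cos φ = 0.425778, sin λ = 0.415698, cos λ = 0.909503.
East component: ΔE = −sin λ·ΔX + cos λ·ΔY = −(0.415698)(-256) + (0.909503)(-364) = -224.64 m.
1° of latitude spans 110900 m; at latitude φ, 1° of longitude spans that × cos φ = 47218.8 m, so Δλ = -224.64 / 47218.8 × 3600 = -17.127″.

Δλ = -17.1″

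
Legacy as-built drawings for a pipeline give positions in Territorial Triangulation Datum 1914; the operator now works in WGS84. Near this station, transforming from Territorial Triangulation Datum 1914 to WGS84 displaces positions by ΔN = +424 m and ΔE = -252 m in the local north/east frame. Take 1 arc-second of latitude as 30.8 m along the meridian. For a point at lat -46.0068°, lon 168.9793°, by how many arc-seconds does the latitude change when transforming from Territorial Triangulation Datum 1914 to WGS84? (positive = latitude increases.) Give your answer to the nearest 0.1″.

1″ of latitude = 30.80 m, so Δφ = 424.0 / 30.80 = 13.766″.

Δφ = 13.8″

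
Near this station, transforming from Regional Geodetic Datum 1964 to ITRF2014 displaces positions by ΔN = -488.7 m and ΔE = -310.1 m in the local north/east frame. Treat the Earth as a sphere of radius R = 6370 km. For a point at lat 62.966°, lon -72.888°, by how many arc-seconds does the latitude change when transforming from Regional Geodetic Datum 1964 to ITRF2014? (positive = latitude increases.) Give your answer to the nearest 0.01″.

Δφ = -15.82″

On a sphere of radius R, 1 rad of latitude = R, so Δφ = ΔN / R = -488.7 / 6370000 = -7.6719e-05 rad = -15.824″.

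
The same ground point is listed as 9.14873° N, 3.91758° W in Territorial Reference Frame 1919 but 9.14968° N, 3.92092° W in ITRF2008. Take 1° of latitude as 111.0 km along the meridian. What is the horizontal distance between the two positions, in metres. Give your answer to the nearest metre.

Δφ = 9.14968° − 9.14873° = +0.00095°; Δλ = -3.92092° − -3.91758° = -0.00334°.
ΔN = Δφ × 111000 = 105.4 m; ΔE = Δλ × 111000 × cos(9.14873°) = -0.00334 × 111000 × 0.987279 = -366.0 m.
Distance = √(ΔE² + ΔN²) = √((-366.0)² + 105.4²) = 380.9 m.

381 m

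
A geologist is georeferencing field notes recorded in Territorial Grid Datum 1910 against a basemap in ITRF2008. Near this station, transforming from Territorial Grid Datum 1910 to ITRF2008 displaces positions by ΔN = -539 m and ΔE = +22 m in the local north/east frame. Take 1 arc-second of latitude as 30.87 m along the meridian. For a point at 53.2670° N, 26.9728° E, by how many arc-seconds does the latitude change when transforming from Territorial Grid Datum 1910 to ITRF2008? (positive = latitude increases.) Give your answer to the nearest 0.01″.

1″ of latitude = 30.87 m, so Δφ = -539.0 / 30.87 = -17.460″.

Δφ = -17.46″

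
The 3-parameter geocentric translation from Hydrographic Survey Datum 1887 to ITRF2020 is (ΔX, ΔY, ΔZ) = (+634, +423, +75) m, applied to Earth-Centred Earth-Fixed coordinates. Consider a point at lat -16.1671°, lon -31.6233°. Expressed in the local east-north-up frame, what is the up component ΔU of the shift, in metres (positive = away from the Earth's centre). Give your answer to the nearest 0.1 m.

ΔU = 284.6 m

At φ = -16.1671°, λ = -31.6233°: sin φ = -0.278440, cos φ = 0.960454, sin λ = -0.524332, cos λ = 0.851514.
ΔU = cos φ cos λ·ΔX + cos φ sin λ·ΔY + sin φ·ΔZ = (0.960454)(0.851514)(634) + (0.960454)(-0.524332)(423) + (-0.278440)(75) = 284.61 m.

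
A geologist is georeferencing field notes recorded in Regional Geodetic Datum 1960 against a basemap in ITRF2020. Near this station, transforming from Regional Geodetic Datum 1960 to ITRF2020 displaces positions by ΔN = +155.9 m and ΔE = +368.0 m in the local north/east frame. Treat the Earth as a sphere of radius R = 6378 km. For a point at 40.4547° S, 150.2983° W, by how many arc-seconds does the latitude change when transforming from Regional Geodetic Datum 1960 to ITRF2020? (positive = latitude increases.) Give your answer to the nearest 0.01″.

On a sphere of radius R, 1 rad of latitude = R, so Δφ = ΔN / R = 155.9 / 6378000 = 2.4443e-05 rad = 5.042″.

Δφ = 5.04″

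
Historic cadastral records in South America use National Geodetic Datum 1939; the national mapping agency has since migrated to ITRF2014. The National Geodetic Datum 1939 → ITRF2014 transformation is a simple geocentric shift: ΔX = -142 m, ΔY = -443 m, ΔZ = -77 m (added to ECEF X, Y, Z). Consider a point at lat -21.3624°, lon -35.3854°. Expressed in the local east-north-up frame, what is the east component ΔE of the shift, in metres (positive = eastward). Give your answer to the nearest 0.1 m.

ΔE = -443.4 m

At φ = -21.3624°, λ = -35.3854°: sin φ = -0.364266, cos φ = 0.931295, sin λ = -0.579073, cos λ = 0.815275.
ΔE = −sin λ·ΔX + cos λ·ΔY = −(-0.579073)·(-142) + (0.815275)·(-443) = -443.40 m.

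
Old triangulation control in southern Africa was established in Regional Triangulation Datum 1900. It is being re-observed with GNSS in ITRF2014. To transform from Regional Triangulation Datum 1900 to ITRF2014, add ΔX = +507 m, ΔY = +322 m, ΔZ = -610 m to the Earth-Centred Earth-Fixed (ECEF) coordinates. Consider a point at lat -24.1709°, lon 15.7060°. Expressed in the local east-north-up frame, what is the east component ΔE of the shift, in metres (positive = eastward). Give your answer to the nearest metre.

The local east axis at (φ, λ) is (−sin λ, cos λ, 0), so ΔE = −sin(15.7060°)·507 + cos(15.7060°)·322 = 172.73 m.

ΔE = 173 m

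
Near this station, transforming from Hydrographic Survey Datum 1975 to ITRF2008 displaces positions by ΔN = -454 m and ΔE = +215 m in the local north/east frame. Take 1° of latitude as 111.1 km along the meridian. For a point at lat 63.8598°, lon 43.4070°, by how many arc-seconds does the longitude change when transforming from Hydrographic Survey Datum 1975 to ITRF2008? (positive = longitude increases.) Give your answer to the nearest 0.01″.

Δλ = 15.81″

At latitude 63.8598°, cos φ = 0.440569.
1° of longitude at this latitude = 111.1 × cos φ = 48.95 km, so Δλ = 215.0 / 48947.2 = 0.0043925° = 15.813″.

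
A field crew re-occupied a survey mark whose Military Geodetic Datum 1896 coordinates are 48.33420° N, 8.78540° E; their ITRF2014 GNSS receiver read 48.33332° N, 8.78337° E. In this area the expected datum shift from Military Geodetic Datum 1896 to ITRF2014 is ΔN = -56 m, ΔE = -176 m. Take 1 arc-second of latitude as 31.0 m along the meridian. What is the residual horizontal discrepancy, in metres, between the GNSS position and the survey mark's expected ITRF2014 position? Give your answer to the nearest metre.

49 m

Observed coordinate differences: Δφ = -0.00088°, Δλ = -0.00203°.
Converting to metres (1° lat = 111600 m, cos φ = 0.664785): observed ΔN = -98.2 m, observed ΔE = -150.6 m.
Subtracting the expected shift leaves a residual of -98.2 − (-56) = -42.2 m north and -150.6 − (-176) = 25.4 m east.
Residual distance = √((-42.2)² + 25.4²) = 49.3 m.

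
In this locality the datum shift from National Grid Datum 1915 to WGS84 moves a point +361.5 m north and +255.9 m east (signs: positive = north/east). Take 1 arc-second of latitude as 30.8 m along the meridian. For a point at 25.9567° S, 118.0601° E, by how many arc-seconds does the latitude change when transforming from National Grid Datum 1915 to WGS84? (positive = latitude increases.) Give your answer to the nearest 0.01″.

Δφ = 11.74″

1″ of latitude = 30.80 m, so Δφ = 361.5 / 30.80 = 11.737″.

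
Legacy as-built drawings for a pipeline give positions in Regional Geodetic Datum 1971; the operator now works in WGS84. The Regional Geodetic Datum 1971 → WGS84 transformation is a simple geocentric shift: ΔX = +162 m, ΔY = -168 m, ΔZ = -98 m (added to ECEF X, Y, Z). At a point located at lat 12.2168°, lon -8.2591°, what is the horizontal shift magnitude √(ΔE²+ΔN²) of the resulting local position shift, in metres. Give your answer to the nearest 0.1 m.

196.5 m

At φ = 12.2168°, λ = -8.2591°: sin φ = 0.211611, cos φ = 0.977354, sin λ = -0.143650, cos λ = 0.989629.
ΔE = −sin λ·ΔX + cos λ·ΔY = −(-0.143650)·(162) + (0.989629)·(-168) = -142.99 m.
ΔN = −sin φ cos λ·ΔX − sin φ sin λ·ΔY + cos φ·ΔZ = −(0.211611)(0.989629)(162) − (0.211611)(-0.143650)(-168) + (0.977354)(-98) = -134.81 m.
Horizontal magnitude = √(ΔE² + ΔN²) = √((-142.99)² + (-134.81)²) = 196.52 m.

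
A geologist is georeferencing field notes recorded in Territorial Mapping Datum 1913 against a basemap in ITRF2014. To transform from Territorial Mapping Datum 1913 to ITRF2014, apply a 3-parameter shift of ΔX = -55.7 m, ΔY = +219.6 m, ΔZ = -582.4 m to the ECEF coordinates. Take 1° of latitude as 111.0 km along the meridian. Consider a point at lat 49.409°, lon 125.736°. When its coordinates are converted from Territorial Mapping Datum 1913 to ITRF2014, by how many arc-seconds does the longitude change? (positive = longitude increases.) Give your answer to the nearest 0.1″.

Δλ = -4.1″

sin φ = 0.759374, cos φ = 0.650655, sin λ = 0.811717, cos λ = -0.584051.
East component: ΔE = −sin λ·ΔX + cos λ·ΔY = −(0.811717)(-55.7) + (-0.584051)(219.6) = -83.05 m.
1° of latitude spans 111000 m; at latitude φ, 1° of longitude spans that × cos φ = 72222.7 m, so Δλ = -83.05 / 72222.7 × 3600 = -4.139″.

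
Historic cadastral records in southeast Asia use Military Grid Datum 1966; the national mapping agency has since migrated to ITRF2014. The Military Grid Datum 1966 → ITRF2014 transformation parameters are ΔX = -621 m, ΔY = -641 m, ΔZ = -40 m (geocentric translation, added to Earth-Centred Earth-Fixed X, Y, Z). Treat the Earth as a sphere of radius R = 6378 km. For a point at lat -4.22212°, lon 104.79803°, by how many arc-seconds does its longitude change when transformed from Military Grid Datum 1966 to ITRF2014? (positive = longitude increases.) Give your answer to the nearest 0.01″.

sin φ = -0.073623, cos φ = 0.997286, sin λ = 0.966832, cos λ = -0.255413.
East component: ΔE = −sin λ·ΔX + cos λ·ΔY = −(0.966832)(-621) + (-0.255413)(-641) = 764.12 m.
1° of latitude spans πR/180 = 111317 m; at latitude φ, 1° of longitude spans that × cos φ = 111015.0 m, so Δλ = 764.12 / 111015.0 × 3600 = 24.779″.

Δλ = 24.78″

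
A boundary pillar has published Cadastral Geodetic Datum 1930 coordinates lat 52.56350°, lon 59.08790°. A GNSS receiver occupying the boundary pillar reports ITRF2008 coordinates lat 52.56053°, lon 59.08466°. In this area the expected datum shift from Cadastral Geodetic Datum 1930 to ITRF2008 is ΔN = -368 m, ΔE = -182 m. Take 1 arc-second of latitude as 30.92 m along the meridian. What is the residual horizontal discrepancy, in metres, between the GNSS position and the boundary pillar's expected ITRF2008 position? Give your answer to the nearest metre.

53 m

Observed coordinate differences: Δφ = -0.00297°, Δλ = -0.00324°.
Converting to metres (1° lat = 111312 m, cos φ = 0.607882): observed ΔN = -330.6 m, observed ΔE = -219.2 m.
Subtracting the expected shift leaves a residual of -330.6 − (-368) = 37.4 m north and -219.2 − (-182) = -37.2 m east.
Residual distance = √(37.4² + (-37.2)²) = 52.8 m.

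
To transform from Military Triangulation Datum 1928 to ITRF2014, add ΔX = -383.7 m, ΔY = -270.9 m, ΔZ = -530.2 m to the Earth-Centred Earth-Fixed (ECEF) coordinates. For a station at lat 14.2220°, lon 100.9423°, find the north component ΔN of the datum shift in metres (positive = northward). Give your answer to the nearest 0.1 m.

The local north axis is (−sin φ cos λ, −sin φ sin λ, cos φ), giving ΔN = -17.894 + 65.345 − 513.950 = -466.50 m.

ΔN = -466.5 m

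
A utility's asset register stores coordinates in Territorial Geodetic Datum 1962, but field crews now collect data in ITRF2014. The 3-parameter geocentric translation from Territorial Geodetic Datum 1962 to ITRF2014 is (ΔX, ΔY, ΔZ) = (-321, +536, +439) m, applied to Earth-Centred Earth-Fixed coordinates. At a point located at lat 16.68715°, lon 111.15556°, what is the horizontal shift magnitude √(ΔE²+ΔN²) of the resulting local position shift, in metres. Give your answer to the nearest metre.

At φ = 16.68715°, λ = 111.15556°: sin φ = 0.287146, cos φ = 0.957887, sin λ = 0.932604, cos λ = -0.360901.
ΔE = −sin λ·ΔX + cos λ·ΔY = −(0.932604)·(-321) + (-0.360901)·(536) = 105.92 m.
ΔN = −sin φ cos λ·ΔX − sin φ sin λ·ΔY + cos φ·ΔZ = −(0.287146)(-0.360901)(-321) − (0.287146)(0.932604)(536) + (0.957887)(439) = 243.71 m.
Horizontal magnitude = √(ΔE² + ΔN²) = √(105.92² + 243.71²) = 265.73 m.

266 m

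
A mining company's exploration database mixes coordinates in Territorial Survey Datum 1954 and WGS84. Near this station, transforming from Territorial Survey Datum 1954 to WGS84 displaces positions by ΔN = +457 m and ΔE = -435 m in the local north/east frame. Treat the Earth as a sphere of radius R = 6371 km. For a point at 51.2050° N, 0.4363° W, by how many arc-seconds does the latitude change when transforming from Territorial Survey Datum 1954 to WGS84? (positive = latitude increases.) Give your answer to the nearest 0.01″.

On a sphere of radius R, 1 rad of latitude = R, so Δφ = ΔN / R = 457.0 / 6371000 = 7.1731e-05 rad = 14.796″.

Δφ = 14.80″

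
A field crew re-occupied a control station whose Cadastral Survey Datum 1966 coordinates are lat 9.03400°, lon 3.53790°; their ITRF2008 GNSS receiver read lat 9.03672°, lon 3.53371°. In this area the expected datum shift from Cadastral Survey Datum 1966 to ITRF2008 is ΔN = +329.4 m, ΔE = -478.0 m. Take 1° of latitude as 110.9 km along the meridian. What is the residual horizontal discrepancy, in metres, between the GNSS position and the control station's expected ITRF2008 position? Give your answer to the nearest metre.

34 m

Observed coordinate differences: Δφ = +0.00272°, Δλ = -0.00419°.
Converting to metres (1° lat = 110900 m, cos φ = 0.987595): observed ΔN = 301.6 m, observed ΔE = -458.9 m.
Subtracting the expected shift leaves a residual of 301.6 − (329.4) = -27.8 m north and -458.9 − (-478.0) = 19.1 m east.
Residual distance = √((-27.8)² + 19.1²) = 33.7 m.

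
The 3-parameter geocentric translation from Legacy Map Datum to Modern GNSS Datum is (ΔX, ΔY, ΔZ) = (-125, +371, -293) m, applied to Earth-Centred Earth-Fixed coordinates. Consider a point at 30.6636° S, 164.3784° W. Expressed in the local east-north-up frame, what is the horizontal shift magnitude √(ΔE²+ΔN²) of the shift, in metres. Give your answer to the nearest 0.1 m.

459.6 m

At φ = -30.6636°, λ = -164.3784°: sin φ = -0.509997, cos φ = 0.860176, sin λ = -0.269283, cos λ = -0.963061.
ΔE = −sin λ·ΔX + cos λ·ΔY = −(-0.269283)·(-125) + (-0.963061)·(371) = -390.96 m.
ΔN = −sin φ cos λ·ΔX − sin φ sin λ·ΔY + cos φ·ΔZ = −(-0.509997)(-0.963061)(-125) − (-0.509997)(-0.269283)(371) + (0.860176)(-293) = -241.59 m.
Horizontal magnitude = √(ΔE² + ΔN²) = √((-390.96)² + (-241.59)²) = 459.58 m.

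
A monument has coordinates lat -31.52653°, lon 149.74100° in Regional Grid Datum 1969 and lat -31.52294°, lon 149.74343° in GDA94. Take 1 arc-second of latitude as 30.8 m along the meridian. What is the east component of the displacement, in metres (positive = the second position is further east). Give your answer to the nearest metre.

ΔE = 230 m

Δφ = -31.52294° − -31.52653° = +0.00359°; Δλ = 149.74343° − 149.74100° = +0.00243°.
1° of latitude = 3600 × 30.80 = 110880 m.
ΔN = Δφ × 110880 = 398.1 m; ΔE = Δλ × 110880 × cos(-31.52653°) = +0.00243 × 110880 × 0.852398 = 229.7 m.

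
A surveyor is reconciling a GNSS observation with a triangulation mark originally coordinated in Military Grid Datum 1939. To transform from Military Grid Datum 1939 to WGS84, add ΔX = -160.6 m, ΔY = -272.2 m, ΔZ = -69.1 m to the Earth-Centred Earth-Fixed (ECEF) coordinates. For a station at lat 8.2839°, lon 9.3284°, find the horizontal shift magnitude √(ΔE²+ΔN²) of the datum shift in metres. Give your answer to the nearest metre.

The local east axis at (φ, λ) is (−sin λ, cos λ, 0), so ΔE = −sin(9.3284°)·(-160.6) + cos(9.3284°)·(-272.2) = -242.57 m.
The local north axis is (−sin φ cos λ, −sin φ sin λ, cos φ), giving ΔN = 22.833 + 6.357 − 68.379 = -39.19 m.
Horizontal magnitude = √(ΔE² + ΔN²) = √((-242.57)² + (-39.19)²) = 245.71 m.

246 m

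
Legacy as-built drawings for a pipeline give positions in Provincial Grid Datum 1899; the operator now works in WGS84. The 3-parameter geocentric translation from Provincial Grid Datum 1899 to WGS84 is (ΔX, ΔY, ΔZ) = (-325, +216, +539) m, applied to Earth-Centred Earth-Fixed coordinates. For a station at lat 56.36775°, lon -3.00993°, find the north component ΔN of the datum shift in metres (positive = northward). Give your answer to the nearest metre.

At φ = 56.36775°, λ = -3.00993°: sin φ = 0.832610, cos φ = 0.553860, sin λ = -0.052509, cos λ = 0.998620.
ΔN = −sin φ cos λ·ΔX − sin φ sin λ·ΔY + cos φ·ΔZ = −(0.832610)(0.998620)(-325) − (0.832610)(-0.052509)(216) + (0.553860)(539) = 578.20 m.

ΔN = 578 m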